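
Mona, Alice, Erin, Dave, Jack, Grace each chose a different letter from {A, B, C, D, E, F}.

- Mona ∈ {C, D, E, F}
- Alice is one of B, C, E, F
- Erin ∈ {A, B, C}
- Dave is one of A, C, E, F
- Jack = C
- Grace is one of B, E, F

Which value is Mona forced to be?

D

Jack has just one choice, so Jack = C. So Mona, Alice, Erin, Dave can't be C.
Among the 5 still-open variables, D fits only Mona (and all 5 values in {A, B, D, E, F} must be used), so Mona = D.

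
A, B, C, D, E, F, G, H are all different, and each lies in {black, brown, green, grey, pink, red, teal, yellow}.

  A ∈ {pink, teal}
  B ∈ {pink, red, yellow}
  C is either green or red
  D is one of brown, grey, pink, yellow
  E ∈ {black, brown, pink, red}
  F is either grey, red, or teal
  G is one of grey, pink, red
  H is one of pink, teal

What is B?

The 8 variables together cover exactly {black, brown, green, grey, pink, red, teal, yellow} — 8 values for 8 variables — and black appears only in E's list, so E = black.
The 7 still-open variables together cover exactly {brown, green, grey, pink, red, teal, yellow} — 7 values for 7 variables — and brown appears only in D's list, so D = brown.
The 6 still-open variables together cover exactly {green, grey, pink, red, teal, yellow} — 6 values for 6 variables — and green appears only in C's list, so C = green.
Among the 5 still-open variables, yellow fits only B (and all 5 values in {grey, pink, red, teal, yellow} must be used), so B = yellow.

yellow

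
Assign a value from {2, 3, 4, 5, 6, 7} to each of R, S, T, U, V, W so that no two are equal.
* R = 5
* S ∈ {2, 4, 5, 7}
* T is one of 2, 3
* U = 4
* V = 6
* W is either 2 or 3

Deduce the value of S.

R's domain is down to {5}, so R = 5. Strike 5 from S.
U's domain is down to {4}, so U = 4. Eliminate 4 elsewhere: S.
V has just one choice, so V = 6.
The 3 still-open variables draw from only 3 values {2, 3, 7}, so each is used; only S can be 7, hence S = 7.

7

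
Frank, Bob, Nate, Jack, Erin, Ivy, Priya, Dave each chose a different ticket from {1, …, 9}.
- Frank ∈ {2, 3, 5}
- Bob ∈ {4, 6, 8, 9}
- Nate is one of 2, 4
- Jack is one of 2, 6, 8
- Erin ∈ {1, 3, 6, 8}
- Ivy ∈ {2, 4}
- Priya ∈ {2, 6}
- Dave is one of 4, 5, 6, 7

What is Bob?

Nate and Ivy between them cover only {2, 4} — a naked pair. Remove those values from Frank, Bob, Jack, Priya, Dave.
That leaves Priya = 6. Eliminate 6 elsewhere: Bob, Jack, Erin, Dave.
That leaves Jack = 8. Eliminate 8 elsewhere: Bob, Erin.
So Bob = 9.

9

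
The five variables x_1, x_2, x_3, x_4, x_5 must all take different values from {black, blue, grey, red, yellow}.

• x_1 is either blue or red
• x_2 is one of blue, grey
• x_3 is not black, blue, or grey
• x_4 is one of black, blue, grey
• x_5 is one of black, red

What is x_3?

The 5 variables together cover exactly {black, blue, grey, red, yellow} — 5 values for 5 variables — and yellow appears only in x_3's list, so x_3 = yellow.

yellow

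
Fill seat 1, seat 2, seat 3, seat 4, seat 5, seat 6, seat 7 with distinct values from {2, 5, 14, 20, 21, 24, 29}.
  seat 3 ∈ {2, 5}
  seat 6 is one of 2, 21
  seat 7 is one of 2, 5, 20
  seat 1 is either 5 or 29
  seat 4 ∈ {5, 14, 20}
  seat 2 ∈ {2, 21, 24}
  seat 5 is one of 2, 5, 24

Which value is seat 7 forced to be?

The 7 variables draw from only 7 values {2, 5, 14, 20, 21, 24, 29}, so each is used; only seat 4 can be 14, hence seat 4 = 14.
The 6 still-open variables together cover exactly {2, 5, 20, 21, 24, 29} — 6 values for 6 variables — and 20 appears only in seat 7's list, so seat 7 = 20.

20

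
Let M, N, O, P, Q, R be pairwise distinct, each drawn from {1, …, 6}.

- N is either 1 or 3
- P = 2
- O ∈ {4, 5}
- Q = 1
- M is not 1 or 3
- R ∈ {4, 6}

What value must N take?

3

P has just one choice, so P = 2. Eliminate 2 elsewhere: M.
Q has just one choice, so Q = 1. Remove 1 from N.
So N = 3.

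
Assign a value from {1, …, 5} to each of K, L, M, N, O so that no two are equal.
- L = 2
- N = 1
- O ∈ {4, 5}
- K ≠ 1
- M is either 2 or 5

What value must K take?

3

L's domain is down to {2}, so L = 2. So K, M can't be 2.
That leaves M = 5. So K, O can't be 5.
N's domain is down to {1}, so N = 1.
O must be 4 (only option left). So K can't be 4.
So K = 3.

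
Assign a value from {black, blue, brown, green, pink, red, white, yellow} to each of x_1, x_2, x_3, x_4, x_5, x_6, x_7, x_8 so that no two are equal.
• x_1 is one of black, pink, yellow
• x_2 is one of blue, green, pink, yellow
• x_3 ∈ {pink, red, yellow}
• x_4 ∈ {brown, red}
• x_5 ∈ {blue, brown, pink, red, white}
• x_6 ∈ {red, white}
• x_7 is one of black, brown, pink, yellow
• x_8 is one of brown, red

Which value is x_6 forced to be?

white

Among the 8 variables, green fits only x_2 (and all 8 values in {black, blue, brown, green, pink, red, white, yellow} must be used), so x_2 = green.
The 7 still-open variables together cover exactly {black, blue, brown, pink, red, white, yellow} — 7 values for 7 variables — and blue appears only in x_5's list, so x_5 = blue.
Among the 6 still-open variables, white fits only x_6 (and all 6 values in {black, brown, pink, red, white, yellow} must be used), so x_6 = white.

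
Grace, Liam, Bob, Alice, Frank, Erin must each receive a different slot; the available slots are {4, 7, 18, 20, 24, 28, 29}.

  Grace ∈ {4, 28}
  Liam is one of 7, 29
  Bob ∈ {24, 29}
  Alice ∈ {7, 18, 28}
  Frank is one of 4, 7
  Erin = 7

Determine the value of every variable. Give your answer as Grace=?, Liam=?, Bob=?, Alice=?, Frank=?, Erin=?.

Grace=28, Liam=29, Bob=24, Alice=18, Frank=4, Erin=7

Erin must be 7 (only option left). Eliminate 7 elsewhere: Liam, Alice, Frank.
That leaves Liam = 29. So Bob can't be 29.
Bob's domain is down to {24}, so Bob = 24.
Frank must be 4 (only option left). So Grace can't be 4.
Grace must be 28 (only option left). So Alice can't be 28.
Alice's domain is down to {18}, so Alice = 18.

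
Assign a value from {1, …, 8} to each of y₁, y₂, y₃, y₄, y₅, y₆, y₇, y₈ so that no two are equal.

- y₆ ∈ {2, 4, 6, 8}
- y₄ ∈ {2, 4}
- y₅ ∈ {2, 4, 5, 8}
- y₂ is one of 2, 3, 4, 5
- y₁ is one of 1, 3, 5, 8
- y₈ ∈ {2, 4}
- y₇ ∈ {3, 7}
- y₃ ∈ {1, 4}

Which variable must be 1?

The 8 variables together cover exactly {1, 2, 3, 4, 5, 6, 7, 8} — 8 values for 8 variables — and 6 appears only in y₆'s list, so y₆ = 6.
Among the 7 still-open variables, 7 fits only y₇ (and all 7 values in {1, 2, 3, 4, 5, 7, 8} must be used), so y₇ = 7.
y₄ and y₈ share exactly the 2 values {2, 4}; by pigeonhole those values go to them, so strike 2, 4 from y₂, y₃, y₅.
So 1 goes to y₃.

y₃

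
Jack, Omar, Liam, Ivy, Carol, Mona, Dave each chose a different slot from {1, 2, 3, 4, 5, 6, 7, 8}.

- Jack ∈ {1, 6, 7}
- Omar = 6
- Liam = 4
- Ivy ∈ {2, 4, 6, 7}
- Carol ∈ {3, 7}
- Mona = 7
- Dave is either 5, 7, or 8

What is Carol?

3

Omar's domain is down to {6}, so Omar = 6. Strike 6 from Jack, Ivy.
Liam has just one choice, so Liam = 4. So Ivy can't be 4.
Mona must be 7 (only option left). So Jack, Ivy, Carol, Dave can't be 7.
So Carol = 3.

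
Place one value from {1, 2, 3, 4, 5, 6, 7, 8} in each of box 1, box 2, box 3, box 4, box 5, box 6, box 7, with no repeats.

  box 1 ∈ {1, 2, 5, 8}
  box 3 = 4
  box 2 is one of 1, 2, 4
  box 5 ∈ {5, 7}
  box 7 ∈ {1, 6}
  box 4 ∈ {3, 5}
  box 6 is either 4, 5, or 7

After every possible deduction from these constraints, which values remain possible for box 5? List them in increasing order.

5, 7

box 3 has just one choice, so box 3 = 4. Remove 4 from box 2, box 6.
The 2 variables box 5 and box 6 are confined to {5, 7}, which locks those values in; drop them from box 1, box 4.
box 4 has just one choice, so box 4 = 3.
No further eliminations apply; box 5 can still be any of 5, 7.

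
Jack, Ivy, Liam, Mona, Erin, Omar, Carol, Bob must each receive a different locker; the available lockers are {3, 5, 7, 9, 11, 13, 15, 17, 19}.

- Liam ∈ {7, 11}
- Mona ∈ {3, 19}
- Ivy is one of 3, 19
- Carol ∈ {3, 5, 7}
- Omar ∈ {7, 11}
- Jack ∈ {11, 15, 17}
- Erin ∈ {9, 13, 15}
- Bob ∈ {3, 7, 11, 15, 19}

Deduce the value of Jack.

Ivy and Mona share exactly the 2 values {3, 19}; by pigeonhole those values go to them, so strike 3, 19 from Carol, Bob.
Liam and Omar between them cover only {7, 11} — a naked pair. Remove those values from Jack, Carol, Bob.
That leaves Carol = 5.
That leaves Bob = 15. Remove 15 from Jack, Erin.
So Jack = 17.

17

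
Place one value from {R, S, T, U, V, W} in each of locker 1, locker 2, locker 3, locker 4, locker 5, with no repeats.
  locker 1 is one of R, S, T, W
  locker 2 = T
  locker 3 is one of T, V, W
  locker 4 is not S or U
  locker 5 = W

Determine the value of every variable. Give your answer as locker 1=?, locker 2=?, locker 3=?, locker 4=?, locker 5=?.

locker 2 has just one choice, so locker 2 = T. Eliminate T elsewhere: locker 1, locker 3, locker 4.
locker 5's domain is down to {W}, so locker 5 = W. Remove W from locker 1, locker 3, locker 4.
locker 3's domain is down to {V}, so locker 3 = V. Eliminate V elsewhere: locker 4.
locker 4 has just one choice, so locker 4 = R. Eliminate R elsewhere: locker 1.
locker 1's domain is down to {S}, so locker 1 = S.

locker 1=S, locker 2=T, locker 3=V, locker 4=R, locker 5=W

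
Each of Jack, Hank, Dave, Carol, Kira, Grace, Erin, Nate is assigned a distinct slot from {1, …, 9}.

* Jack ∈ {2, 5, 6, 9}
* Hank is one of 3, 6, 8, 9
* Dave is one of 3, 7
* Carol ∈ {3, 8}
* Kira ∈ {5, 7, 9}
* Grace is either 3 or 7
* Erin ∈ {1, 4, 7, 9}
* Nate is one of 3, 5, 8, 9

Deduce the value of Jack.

The 2 variables Dave and Grace are confined to {3, 7}, which locks those values in; drop them from Hank, Carol, Kira, Erin, Nate.
Carol's domain is down to {8}, so Carol = 8. Eliminate 8 elsewhere: Hank, Nate.
Kira and Nate between them cover only {5, 9} — a naked pair. Remove those values from Jack, Hank, Erin.
Hank has just one choice, so Hank = 6. Remove 6 from Jack.
So Jack = 2.

2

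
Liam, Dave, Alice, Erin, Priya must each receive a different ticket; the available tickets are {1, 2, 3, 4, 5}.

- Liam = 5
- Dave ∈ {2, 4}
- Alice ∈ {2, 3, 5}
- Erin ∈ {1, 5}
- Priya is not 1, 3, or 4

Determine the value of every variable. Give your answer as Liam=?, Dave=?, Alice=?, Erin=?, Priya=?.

Liam=5, Dave=4, Alice=3, Erin=1, Priya=2

Liam's domain is down to {5}, so Liam = 5. So Alice, Erin, Priya can't be 5.
Erin must be 1 (only option left).
Priya must be 2 (only option left). Remove 2 from Dave, Alice.
That leaves Dave = 4.
Alice's domain is down to {3}, so Alice = 3.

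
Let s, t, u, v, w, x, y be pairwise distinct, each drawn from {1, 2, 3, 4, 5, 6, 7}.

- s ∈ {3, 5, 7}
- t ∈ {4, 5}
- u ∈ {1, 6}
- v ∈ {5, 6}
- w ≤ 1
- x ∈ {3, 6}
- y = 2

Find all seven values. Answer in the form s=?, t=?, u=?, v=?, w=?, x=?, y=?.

w has just one choice, so w = 1. So u can't be 1.
y has just one choice, so y = 2.
u's domain is down to {6}, so u = 6. Strike 6 from v, x.
v's domain is down to {5}, so v = 5. Eliminate 5 elsewhere: s, t.
x has just one choice, so x = 3. Strike 3 from s.
s must be 7 (only option left).
t must be 4 (only option left).

s=7, t=4, u=6, v=5, w=1, x=3, y=2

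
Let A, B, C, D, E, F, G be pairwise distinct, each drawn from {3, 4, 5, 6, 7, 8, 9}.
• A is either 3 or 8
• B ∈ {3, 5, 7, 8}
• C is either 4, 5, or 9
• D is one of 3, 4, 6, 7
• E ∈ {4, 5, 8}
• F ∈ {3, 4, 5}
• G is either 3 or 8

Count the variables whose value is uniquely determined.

3

Among the 7 variables, 6 fits only D (and all 7 values in {3, 4, 5, 6, 7, 8, 9} must be used), so D = 6.
The 6 still-open variables together cover exactly {3, 4, 5, 7, 8, 9} — 6 values for 6 variables — and 7 appears only in B's list, so B = 7.
The 5 still-open variables together cover exactly {3, 4, 5, 8, 9} — 5 values for 5 variables — and 9 appears only in C's list, so C = 9.
The 2 variables A and G are confined to {3, 8}, which locks those values in; drop them from E, F.
Determined: B=7, C=9, D=6. The other variables each still have more than one consistent value. That makes 3.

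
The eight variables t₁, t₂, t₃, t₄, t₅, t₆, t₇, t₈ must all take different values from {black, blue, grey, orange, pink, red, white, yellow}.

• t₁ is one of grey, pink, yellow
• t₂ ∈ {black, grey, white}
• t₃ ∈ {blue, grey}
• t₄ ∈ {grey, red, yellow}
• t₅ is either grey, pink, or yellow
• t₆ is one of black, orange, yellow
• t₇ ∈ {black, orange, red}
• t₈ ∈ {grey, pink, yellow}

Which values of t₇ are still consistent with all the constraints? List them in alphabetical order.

black, orange

The 8 variables together cover exactly {black, blue, grey, orange, pink, red, white, yellow} — 8 values for 8 variables — and blue appears only in t₃'s list, so t₃ = blue.
The 7 still-open variables draw from only 7 values {black, grey, orange, pink, red, white, yellow}, so each is used; only t₂ can be white, hence t₂ = white.
The 3 variables t₁, t₅, t₈ are confined to {grey, pink, yellow}, which locks those values in; drop them from t₄, t₆.
t₄'s domain is down to {red}, so t₄ = red. Remove red from t₇.
No further eliminations apply; t₇ can still be any of black, orange.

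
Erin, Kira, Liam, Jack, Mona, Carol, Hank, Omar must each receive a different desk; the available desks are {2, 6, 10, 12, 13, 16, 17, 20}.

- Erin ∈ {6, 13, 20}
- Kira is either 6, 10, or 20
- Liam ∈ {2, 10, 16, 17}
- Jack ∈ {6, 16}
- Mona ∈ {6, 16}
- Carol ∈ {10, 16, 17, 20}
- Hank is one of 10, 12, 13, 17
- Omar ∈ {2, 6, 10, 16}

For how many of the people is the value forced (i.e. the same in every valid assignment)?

2

The 8 variables draw from only 8 values {2, 6, 10, 12, 13, 16, 17, 20}, so each is used; only Hank can be 12, hence Hank = 12.
Among the 7 still-open variables, 13 fits only Erin (and all 7 values in {2, 6, 10, 13, 16, 17, 20} must be used), so Erin = 13.
Jack and Mona share exactly the 2 values {6, 16}; by pigeonhole those values go to them, so strike 6, 16 from Kira, Liam, Carol, Omar.
Determined: Erin=13, Hank=12. The other people each still have more than one consistent value. That makes 2.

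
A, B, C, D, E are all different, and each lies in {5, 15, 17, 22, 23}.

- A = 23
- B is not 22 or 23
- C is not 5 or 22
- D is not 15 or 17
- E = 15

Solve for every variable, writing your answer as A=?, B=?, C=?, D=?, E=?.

A must be 23 (only option left). Eliminate 23 elsewhere: C, D.
E has just one choice, so E = 15. Remove 15 from B, C.
C must be 17 (only option left). Strike 17 from B.
That leaves B = 5. Eliminate 5 elsewhere: D.
That leaves D = 22.

A=23, B=5, C=17, D=22, E=15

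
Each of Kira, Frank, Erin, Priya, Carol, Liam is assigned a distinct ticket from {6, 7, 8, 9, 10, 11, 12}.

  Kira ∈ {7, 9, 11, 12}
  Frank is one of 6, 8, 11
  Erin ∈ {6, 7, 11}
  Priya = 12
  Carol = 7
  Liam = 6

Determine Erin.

11

Priya has just one choice, so Priya = 12. Remove 12 from Kira.
Carol must be 7 (only option left). Eliminate 7 elsewhere: Kira, Erin.
Liam must be 6 (only option left). Remove 6 from Frank, Erin.
So Erin = 11.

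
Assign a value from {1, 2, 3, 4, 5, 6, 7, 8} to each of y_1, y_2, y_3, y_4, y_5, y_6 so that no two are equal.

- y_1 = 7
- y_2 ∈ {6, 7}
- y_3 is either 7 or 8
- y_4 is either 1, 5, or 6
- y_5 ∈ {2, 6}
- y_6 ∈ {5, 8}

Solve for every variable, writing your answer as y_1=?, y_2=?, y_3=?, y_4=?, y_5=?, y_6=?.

y_1=7, y_2=6, y_3=8, y_4=1, y_5=2, y_6=5

y_1 must be 7 (only option left). So y_2, y_3 can't be 7.
y_2 must be 6 (only option left). Strike 6 from y_4, y_5.
y_3's domain is down to {8}, so y_3 = 8. Strike 8 from y_6.
That leaves y_5 = 2.
That leaves y_6 = 5. So y_4 can't be 5.
y_4 has just one choice, so y_4 = 1.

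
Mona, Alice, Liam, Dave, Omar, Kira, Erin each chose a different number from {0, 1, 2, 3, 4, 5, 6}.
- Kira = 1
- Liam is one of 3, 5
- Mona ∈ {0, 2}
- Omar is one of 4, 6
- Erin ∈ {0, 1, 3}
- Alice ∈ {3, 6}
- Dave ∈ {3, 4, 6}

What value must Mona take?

2

Kira's domain is down to {1}, so Kira = 1. Remove 1 from Erin.
The 6 still-open variables together cover exactly {0, 2, 3, 4, 5, 6} — 6 values for 6 variables — and 2 appears only in Mona's list, so Mona = 2.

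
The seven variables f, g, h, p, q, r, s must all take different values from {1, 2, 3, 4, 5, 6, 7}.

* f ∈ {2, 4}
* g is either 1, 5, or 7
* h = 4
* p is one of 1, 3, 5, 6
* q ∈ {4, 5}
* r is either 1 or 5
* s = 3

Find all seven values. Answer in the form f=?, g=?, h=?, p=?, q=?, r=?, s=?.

f=2, g=7, h=4, p=6, q=5, r=1, s=3

h must be 4 (only option left). Strike 4 from f, q.
q must be 5 (only option left). So g, p, r can't be 5.
r's domain is down to {1}, so r = 1. Eliminate 1 elsewhere: g, p.
s has just one choice, so s = 3. Eliminate 3 elsewhere: p.
f must be 2 (only option left).
g's domain is down to {7}, so g = 7.
p has just one choice, so p = 6.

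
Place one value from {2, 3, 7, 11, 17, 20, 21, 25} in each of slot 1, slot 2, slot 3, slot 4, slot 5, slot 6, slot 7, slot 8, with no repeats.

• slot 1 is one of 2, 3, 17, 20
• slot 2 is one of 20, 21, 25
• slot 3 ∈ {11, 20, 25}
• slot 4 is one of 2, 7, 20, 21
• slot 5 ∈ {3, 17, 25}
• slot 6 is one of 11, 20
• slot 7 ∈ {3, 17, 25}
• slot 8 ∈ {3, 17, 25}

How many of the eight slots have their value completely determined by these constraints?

The 8 variables draw from only 8 values {2, 3, 7, 11, 17, 20, 21, 25}, so each is used; only slot 4 can be 7, hence slot 4 = 7.
The 7 still-open variables draw from only 7 values {2, 3, 11, 17, 20, 21, 25}, so each is used; only slot 1 can be 2, hence slot 1 = 2.
Among the 6 still-open variables, 21 fits only slot 2 (and all 6 values in {3, 11, 17, 20, 21, 25} must be used), so slot 2 = 21.
slot 5, slot 7, slot 8 share exactly the 3 values {3, 17, 25}; by pigeonhole those values go to them, so strike 3, 17, 25 from slot 3.
Determined: slot 1=2, slot 2=21, slot 4=7. The other slots each still have more than one consistent value. That makes 3.

3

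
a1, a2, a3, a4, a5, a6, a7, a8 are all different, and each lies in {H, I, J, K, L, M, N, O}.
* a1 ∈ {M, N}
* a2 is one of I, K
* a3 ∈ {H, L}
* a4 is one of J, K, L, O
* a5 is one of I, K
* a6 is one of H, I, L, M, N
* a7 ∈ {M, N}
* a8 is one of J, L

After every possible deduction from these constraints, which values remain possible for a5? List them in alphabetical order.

I, K

Among the 8 variables, O fits only a4 (and all 8 values in {H, I, J, K, L, M, N, O} must be used), so a4 = O.
The 7 still-open variables draw from only 7 values {H, I, J, K, L, M, N}, so each is used; only a8 can be J, hence a8 = J.
The 2 variables a1 and a7 are confined to {M, N}, which locks those values in; drop them from a6.
The 2 variables a2 and a5 are confined to {I, K}, which locks those values in; drop them from a6.
No further eliminations apply; a5 can still be any of I, K.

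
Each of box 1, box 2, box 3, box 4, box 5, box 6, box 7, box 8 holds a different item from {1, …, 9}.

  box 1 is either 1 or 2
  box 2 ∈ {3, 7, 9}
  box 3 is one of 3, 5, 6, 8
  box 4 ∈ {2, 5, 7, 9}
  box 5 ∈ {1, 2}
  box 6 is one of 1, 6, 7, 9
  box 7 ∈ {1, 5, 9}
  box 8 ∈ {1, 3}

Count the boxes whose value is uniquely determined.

The 8 variables together cover exactly {1, 2, 3, 5, 6, 7, 8, 9} — 8 values for 8 variables — and 8 appears only in box 3's list, so box 3 = 8.
The 7 still-open variables draw from only 7 values {1, 2, 3, 5, 6, 7, 9}, so each is used; only box 6 can be 6, hence box 6 = 6.
box 1 and box 5 between them cover only {1, 2} — a naked pair. Remove those values from box 4, box 7, box 8.
box 8 has just one choice, so box 8 = 3. Eliminate 3 elsewhere: box 2.
Determined: box 3=8, box 6=6, box 8=3. The other boxes each still have more than one consistent value. That makes 3.

3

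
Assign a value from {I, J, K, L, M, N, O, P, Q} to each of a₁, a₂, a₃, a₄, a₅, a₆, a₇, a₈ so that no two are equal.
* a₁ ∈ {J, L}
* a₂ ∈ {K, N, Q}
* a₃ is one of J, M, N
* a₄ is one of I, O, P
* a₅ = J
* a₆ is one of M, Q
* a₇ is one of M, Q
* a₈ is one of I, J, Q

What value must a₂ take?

a₅ must be J (only option left). So a₁, a₃, a₈ can't be J.
That leaves a₁ = L.
a₆ and a₇ share exactly the 2 values {M, Q}; by pigeonhole those values go to them, so strike M, Q from a₂, a₃, a₈.
a₃'s domain is down to {N}, so a₃ = N. Remove N from a₂.
So a₂ = K.

K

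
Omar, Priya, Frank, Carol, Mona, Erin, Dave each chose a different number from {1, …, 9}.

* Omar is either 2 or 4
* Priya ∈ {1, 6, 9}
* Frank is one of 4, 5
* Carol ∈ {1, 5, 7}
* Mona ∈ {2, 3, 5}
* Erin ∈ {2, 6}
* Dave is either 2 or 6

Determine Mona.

3

Erin and Dave share exactly the 2 values {2, 6}; by pigeonhole those values go to them, so strike 2, 6 from Omar, Priya, Mona.
That leaves Omar = 4. Remove 4 from Frank.
Frank has just one choice, so Frank = 5. Eliminate 5 elsewhere: Carol, Mona.
So Mona = 3.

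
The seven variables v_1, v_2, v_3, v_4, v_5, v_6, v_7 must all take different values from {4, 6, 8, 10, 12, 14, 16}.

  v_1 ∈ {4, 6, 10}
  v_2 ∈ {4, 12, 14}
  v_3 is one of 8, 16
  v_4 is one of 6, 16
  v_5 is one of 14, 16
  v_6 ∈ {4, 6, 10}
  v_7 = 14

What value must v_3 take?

8

v_7 must be 14 (only option left). Remove 14 from v_2, v_5.
v_5's domain is down to {16}, so v_5 = 16. Strike 16 from v_3, v_4.
So v_3 = 8.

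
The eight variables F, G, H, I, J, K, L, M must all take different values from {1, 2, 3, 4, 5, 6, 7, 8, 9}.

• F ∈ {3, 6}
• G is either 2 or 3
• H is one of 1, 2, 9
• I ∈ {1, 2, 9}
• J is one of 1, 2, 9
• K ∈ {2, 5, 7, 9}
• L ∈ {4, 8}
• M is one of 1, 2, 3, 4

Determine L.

H, I, J share exactly the 3 values {1, 2, 9}; by pigeonhole those values go to them, so strike 1, 2, 9 from G, K, M.
G must be 3 (only option left). So F, M can't be 3.
M has just one choice, so M = 4. So L can't be 4.
So L = 8.

8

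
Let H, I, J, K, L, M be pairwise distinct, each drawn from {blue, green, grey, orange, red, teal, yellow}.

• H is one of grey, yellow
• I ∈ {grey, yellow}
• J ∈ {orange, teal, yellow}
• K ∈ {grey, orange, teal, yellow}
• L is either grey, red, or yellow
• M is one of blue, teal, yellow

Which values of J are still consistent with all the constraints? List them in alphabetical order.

The 6 variables together cover exactly {blue, grey, orange, red, teal, yellow} — 6 values for 6 variables — and blue appears only in M's list, so M = blue.
Among the 5 still-open variables, red fits only L (and all 5 values in {grey, orange, red, teal, yellow} must be used), so L = red.
H and I share exactly the 2 values {grey, yellow}; by pigeonhole those values go to them, so strike grey, yellow from J, K.
No further eliminations apply; J can still be any of orange, teal.

orange, teal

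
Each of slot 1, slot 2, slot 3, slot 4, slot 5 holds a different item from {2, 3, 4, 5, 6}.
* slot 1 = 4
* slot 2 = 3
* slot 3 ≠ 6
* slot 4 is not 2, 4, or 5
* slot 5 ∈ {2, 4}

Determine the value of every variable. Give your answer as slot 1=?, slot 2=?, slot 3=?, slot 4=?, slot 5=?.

slot 1=4, slot 2=3, slot 3=5, slot 4=6, slot 5=2

slot 1 must be 4 (only option left). Strike 4 from slot 3, slot 5.
slot 2 has just one choice, so slot 2 = 3. Strike 3 from slot 3, slot 4.
That leaves slot 4 = 6.
slot 5 has just one choice, so slot 5 = 2. So slot 3 can't be 2.
slot 3's domain is down to {5}, so slot 3 = 5.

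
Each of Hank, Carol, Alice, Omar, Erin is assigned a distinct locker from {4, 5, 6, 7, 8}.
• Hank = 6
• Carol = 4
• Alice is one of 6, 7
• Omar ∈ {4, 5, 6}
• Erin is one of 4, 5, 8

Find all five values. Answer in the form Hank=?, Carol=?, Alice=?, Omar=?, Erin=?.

Hank has just one choice, so Hank = 6. So Alice, Omar can't be 6.
Carol has just one choice, so Carol = 4. Remove 4 from Omar, Erin.
Alice must be 7 (only option left).
Omar has just one choice, so Omar = 5. Eliminate 5 elsewhere: Erin.
Erin has just one choice, so Erin = 8.

Hank=6, Carol=4, Alice=7, Omar=5, Erin=8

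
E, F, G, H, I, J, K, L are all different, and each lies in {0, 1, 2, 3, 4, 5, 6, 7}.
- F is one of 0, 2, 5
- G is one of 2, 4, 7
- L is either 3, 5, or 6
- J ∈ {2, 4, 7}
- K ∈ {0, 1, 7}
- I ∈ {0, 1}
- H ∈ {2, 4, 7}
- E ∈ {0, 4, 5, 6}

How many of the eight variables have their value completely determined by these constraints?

3

The 8 variables draw from only 8 values {0, 1, 2, 3, 4, 5, 6, 7}, so each is used; only L can be 3, hence L = 3.
The 7 still-open variables draw from only 7 values {0, 1, 2, 4, 5, 6, 7}, so each is used; only E can be 6, hence E = 6.
The 6 still-open variables draw from only 6 values {0, 1, 2, 4, 5, 7}, so each is used; only F can be 5, hence F = 5.
G, H, J between them cover only {2, 4, 7} — a naked triple. Remove those values from K.
Determined: E=6, F=5, L=3. The other variables each still have more than one consistent value. That makes 3.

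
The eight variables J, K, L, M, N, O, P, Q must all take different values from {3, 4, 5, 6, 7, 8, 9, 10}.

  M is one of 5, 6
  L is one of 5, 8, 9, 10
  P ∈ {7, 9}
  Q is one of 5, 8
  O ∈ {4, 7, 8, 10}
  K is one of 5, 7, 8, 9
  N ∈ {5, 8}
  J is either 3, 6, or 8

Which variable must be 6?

M

Among the 8 variables, 3 fits only J (and all 8 values in {3, 4, 5, 6, 7, 8, 9, 10} must be used), so J = 3.
Among the 7 still-open variables, 4 fits only O (and all 7 values in {4, 5, 6, 7, 8, 9, 10} must be used), so O = 4.
Among the 6 still-open variables, 6 fits only M (and all 6 values in {5, 6, 7, 8, 9, 10} must be used), so M = 6.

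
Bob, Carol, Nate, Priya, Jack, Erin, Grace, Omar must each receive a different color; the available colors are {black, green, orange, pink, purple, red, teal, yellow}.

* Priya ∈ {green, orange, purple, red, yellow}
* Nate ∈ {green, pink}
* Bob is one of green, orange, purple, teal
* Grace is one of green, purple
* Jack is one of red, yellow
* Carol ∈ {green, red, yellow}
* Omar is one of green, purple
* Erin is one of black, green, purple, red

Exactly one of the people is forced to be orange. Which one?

Priya

The 8 variables together cover exactly {black, green, orange, pink, purple, red, teal, yellow} — 8 values for 8 variables — and black appears only in Erin's list, so Erin = black.
The 7 still-open variables draw from only 7 values {green, orange, pink, purple, red, teal, yellow}, so each is used; only Nate can be pink, hence Nate = pink.
The 6 still-open variables draw from only 6 values {green, orange, purple, red, teal, yellow}, so each is used; only Bob can be teal, hence Bob = teal.
The 5 still-open variables draw from only 5 values {green, orange, purple, red, yellow}, so each is used; only Priya can be orange, hence Priya = orange.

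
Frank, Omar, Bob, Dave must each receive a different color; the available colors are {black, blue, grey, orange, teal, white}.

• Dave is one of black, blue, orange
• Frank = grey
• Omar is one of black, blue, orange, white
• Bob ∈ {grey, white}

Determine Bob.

white

Frank has just one choice, so Frank = grey. Strike grey from Bob.
So Bob = white.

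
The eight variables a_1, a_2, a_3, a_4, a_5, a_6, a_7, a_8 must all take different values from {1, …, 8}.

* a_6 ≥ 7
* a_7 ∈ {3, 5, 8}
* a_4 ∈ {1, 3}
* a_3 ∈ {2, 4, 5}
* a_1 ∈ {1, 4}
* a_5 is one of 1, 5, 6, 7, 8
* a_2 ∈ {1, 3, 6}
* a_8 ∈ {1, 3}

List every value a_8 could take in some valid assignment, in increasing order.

1, 3

The 8 variables together cover exactly {1, 2, 3, 4, 5, 6, 7, 8} — 8 values for 8 variables — and 2 appears only in a_3's list, so a_3 = 2.
The 7 still-open variables draw from only 7 values {1, 3, 4, 5, 6, 7, 8}, so each is used; only a_1 can be 4, hence a_1 = 4.
The 2 variables a_4 and a_8 are confined to {1, 3}, which locks those values in; drop them from a_2, a_5, a_7.
a_2 has just one choice, so a_2 = 6. Remove 6 from a_5.
No further eliminations apply; a_8 can still be any of 1, 3.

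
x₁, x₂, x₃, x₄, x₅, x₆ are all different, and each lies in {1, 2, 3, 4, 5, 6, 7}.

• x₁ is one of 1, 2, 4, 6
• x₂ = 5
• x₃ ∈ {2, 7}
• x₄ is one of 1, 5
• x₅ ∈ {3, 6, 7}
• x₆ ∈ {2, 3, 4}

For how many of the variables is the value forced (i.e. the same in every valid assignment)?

x₂'s domain is down to {5}, so x₂ = 5. Remove 5 from x₄.
x₄ has just one choice, so x₄ = 1. So x₁ can't be 1.
Determined: x₂=5, x₄=1. The other variables each still have more than one consistent value. That makes 2.

2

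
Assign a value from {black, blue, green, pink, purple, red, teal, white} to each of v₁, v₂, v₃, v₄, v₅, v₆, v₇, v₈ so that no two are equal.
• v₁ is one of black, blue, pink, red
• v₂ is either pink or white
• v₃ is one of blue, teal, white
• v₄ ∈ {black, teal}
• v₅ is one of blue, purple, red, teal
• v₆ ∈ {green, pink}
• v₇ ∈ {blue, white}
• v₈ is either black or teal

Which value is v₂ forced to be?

pink

The 8 variables together cover exactly {black, blue, green, pink, purple, red, teal, white} — 8 values for 8 variables — and green appears only in v₆'s list, so v₆ = green.
The 7 still-open variables together cover exactly {black, blue, pink, purple, red, teal, white} — 7 values for 7 variables — and purple appears only in v₅'s list, so v₅ = purple.
The 6 still-open variables together cover exactly {black, blue, pink, red, teal, white} — 6 values for 6 variables — and red appears only in v₁'s list, so v₁ = red.
The 5 still-open variables together cover exactly {black, blue, pink, teal, white} — 5 values for 5 variables — and pink appears only in v₂'s list, so v₂ = pink.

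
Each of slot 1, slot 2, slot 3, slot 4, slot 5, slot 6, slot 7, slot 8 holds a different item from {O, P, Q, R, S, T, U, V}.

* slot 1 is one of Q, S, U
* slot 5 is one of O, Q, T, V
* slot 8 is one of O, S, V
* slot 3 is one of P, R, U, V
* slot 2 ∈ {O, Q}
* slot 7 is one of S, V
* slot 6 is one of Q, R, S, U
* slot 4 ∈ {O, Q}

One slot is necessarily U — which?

Among the 8 variables, P fits only slot 3 (and all 8 values in {O, P, Q, R, S, T, U, V} must be used), so slot 3 = P.
The 7 still-open variables together cover exactly {O, Q, R, S, T, U, V} — 7 values for 7 variables — and R appears only in slot 6's list, so slot 6 = R.
Among the 6 still-open variables, T fits only slot 5 (and all 6 values in {O, Q, S, T, U, V} must be used), so slot 5 = T.
Among the 5 still-open variables, U fits only slot 1 (and all 5 values in {O, Q, S, U, V} must be used), so slot 1 = U.

slot 1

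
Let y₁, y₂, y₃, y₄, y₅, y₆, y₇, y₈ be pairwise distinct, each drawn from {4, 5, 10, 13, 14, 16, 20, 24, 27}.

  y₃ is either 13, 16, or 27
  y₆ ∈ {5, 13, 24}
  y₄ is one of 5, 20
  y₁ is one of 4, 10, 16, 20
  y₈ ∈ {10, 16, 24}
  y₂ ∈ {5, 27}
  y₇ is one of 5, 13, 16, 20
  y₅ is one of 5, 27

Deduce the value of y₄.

Among the 8 variables, 4 fits only y₁ (and all 8 values in {4, 5, 10, 13, 16, 20, 24, 27} must be used), so y₁ = 4.
Among the 7 still-open variables, 10 fits only y₈ (and all 7 values in {5, 10, 13, 16, 20, 24, 27} must be used), so y₈ = 10.
The 6 still-open variables draw from only 6 values {5, 13, 16, 20, 24, 27}, so each is used; only y₆ can be 24, hence y₆ = 24.
The 2 variables y₂ and y₅ are confined to {5, 27}, which locks those values in; drop them from y₃, y₄, y₇.
So y₄ = 20.

20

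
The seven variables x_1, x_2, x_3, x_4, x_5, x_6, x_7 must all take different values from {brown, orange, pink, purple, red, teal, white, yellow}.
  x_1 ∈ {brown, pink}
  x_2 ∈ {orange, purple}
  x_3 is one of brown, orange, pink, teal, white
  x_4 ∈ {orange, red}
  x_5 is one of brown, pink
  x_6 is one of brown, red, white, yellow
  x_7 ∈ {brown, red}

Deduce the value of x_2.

purple

x_1 and x_5 share exactly the 2 values {brown, pink}; by pigeonhole those values go to them, so strike brown, pink from x_3, x_6, x_7.
x_7 has just one choice, so x_7 = red. Remove red from x_4, x_6.
x_4 has just one choice, so x_4 = orange. So x_2, x_3 can't be orange.
So x_2 = purple.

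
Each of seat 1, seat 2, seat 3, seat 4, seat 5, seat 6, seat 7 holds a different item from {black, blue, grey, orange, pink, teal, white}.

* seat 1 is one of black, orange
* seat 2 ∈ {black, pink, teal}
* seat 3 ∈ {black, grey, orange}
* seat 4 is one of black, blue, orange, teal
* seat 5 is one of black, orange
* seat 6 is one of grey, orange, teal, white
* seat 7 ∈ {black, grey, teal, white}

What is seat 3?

grey

The 7 variables together cover exactly {black, blue, grey, orange, pink, teal, white} — 7 values for 7 variables — and blue appears only in seat 4's list, so seat 4 = blue.
Among the 6 still-open variables, pink fits only seat 2 (and all 6 values in {black, grey, orange, pink, teal, white} must be used), so seat 2 = pink.
The 2 variables seat 1 and seat 5 are confined to {black, orange}, which locks those values in; drop them from seat 3, seat 6, seat 7.
So seat 3 = grey.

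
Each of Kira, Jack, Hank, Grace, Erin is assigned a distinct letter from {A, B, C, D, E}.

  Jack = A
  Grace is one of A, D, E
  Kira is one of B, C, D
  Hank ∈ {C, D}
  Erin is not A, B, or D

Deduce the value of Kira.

Jack's domain is down to {A}, so Jack = A. Remove A from Grace.
The 4 still-open variables draw from only 4 values {B, C, D, E}, so each is used; only Kira can be B, hence Kira = B.

B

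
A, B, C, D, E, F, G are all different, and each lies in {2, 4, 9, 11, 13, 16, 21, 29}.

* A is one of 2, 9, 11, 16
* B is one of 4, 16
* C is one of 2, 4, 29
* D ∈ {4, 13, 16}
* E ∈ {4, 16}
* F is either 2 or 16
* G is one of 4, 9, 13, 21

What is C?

B and E between them cover only {4, 16} — a naked pair. Remove those values from A, C, D, F, G.
D has just one choice, so D = 13. So G can't be 13.
That leaves F = 2. Strike 2 from A, C.
So C = 29.

29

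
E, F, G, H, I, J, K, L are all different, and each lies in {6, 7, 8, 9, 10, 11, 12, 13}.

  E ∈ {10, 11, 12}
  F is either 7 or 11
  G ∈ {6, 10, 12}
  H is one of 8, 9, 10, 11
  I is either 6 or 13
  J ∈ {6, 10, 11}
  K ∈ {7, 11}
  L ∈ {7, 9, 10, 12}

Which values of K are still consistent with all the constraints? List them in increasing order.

7, 11

Among the 8 variables, 8 fits only H (and all 8 values in {6, 7, 8, 9, 10, 11, 12, 13} must be used), so H = 8.
The 7 still-open variables together cover exactly {6, 7, 9, 10, 11, 12, 13} — 7 values for 7 variables — and 9 appears only in L's list, so L = 9.
The 6 still-open variables draw from only 6 values {6, 7, 10, 11, 12, 13}, so each is used; only I can be 13, hence I = 13.
F and K between them cover only {7, 11} — a naked pair. Remove those values from E, J.
No further eliminations apply; K can still be any of 7, 11.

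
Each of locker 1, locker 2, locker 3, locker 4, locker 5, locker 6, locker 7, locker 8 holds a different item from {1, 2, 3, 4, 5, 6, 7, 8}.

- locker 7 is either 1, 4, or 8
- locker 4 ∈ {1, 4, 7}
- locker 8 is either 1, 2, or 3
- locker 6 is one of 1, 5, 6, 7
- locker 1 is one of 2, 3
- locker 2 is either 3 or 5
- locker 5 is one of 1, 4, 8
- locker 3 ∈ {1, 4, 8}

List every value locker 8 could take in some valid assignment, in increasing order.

The 8 variables draw from only 8 values {1, 2, 3, 4, 5, 6, 7, 8}, so each is used; only locker 6 can be 6, hence locker 6 = 6.
The 7 still-open variables draw from only 7 values {1, 2, 3, 4, 5, 7, 8}, so each is used; only locker 2 can be 5, hence locker 2 = 5.
The 6 still-open variables draw from only 6 values {1, 2, 3, 4, 7, 8}, so each is used; only locker 4 can be 7, hence locker 4 = 7.
The 3 variables locker 3, locker 5, locker 7 are confined to {1, 4, 8}, which locks those values in; drop them from locker 8.
No further eliminations apply; locker 8 can still be any of 2, 3.

2, 3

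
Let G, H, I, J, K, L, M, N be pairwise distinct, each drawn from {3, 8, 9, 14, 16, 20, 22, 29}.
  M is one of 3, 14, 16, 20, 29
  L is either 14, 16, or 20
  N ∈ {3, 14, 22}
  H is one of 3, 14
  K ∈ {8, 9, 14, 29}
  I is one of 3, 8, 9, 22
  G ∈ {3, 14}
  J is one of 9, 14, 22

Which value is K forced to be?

29

G and H between them cover only {3, 14} — a naked pair. Remove those values from I, J, K, L, M, N.
N must be 22 (only option left). Remove 22 from I, J.
J's domain is down to {9}, so J = 9. Strike 9 from I, K.
I's domain is down to {8}, so I = 8. Remove 8 from K.
So K = 29.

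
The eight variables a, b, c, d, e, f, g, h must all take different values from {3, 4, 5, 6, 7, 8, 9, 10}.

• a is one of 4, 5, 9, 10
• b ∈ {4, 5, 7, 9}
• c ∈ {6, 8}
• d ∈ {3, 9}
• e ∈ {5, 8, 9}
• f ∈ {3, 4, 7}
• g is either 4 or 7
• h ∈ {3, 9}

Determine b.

5

Among the 8 variables, 6 fits only c (and all 8 values in {3, 4, 5, 6, 7, 8, 9, 10} must be used), so c = 6.
Among the 7 still-open variables, 8 fits only e (and all 7 values in {3, 4, 5, 7, 8, 9, 10} must be used), so e = 8.
The 6 still-open variables draw from only 6 values {3, 4, 5, 7, 9, 10}, so each is used; only a can be 10, hence a = 10.
The 5 still-open variables draw from only 5 values {3, 4, 5, 7, 9}, so each is used; only b can be 5, hence b = 5.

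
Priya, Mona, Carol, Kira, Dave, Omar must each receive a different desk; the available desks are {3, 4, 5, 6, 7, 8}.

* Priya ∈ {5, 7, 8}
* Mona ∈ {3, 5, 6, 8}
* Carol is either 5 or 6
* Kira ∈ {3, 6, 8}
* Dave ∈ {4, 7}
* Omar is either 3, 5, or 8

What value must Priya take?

7

The 6 variables draw from only 6 values {3, 4, 5, 6, 7, 8}, so each is used; only Dave can be 4, hence Dave = 4.
Among the 5 still-open variables, 7 fits only Priya (and all 5 values in {3, 5, 6, 7, 8} must be used), so Priya = 7.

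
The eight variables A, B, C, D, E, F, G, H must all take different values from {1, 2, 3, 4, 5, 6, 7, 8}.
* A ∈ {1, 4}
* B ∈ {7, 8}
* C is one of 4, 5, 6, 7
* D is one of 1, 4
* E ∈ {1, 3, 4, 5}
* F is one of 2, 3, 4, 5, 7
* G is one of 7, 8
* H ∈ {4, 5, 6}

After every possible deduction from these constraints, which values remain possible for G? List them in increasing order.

The 8 variables draw from only 8 values {1, 2, 3, 4, 5, 6, 7, 8}, so each is used; only F can be 2, hence F = 2.
Among the 7 still-open variables, 3 fits only E (and all 7 values in {1, 3, 4, 5, 6, 7, 8} must be used), so E = 3.
A and D between them cover only {1, 4} — a naked pair. Remove those values from C, H.
The 2 variables B and G are confined to {7, 8}, which locks those values in; drop them from C.
No further eliminations apply; G can still be any of 7, 8.

7, 8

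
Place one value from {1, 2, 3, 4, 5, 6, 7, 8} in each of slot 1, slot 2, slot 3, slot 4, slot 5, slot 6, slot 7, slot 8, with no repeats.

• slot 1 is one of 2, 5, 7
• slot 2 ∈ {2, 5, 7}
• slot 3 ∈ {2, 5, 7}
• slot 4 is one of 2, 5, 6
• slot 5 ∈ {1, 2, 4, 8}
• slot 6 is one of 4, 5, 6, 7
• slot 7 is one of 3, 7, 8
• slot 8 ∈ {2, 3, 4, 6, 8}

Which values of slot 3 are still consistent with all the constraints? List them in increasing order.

The 8 variables draw from only 8 values {1, 2, 3, 4, 5, 6, 7, 8}, so each is used; only slot 5 can be 1, hence slot 5 = 1.
slot 1, slot 2, slot 3 between them cover only {2, 5, 7} — a naked triple. Remove those values from slot 4, slot 6, slot 7, slot 8.
slot 4's domain is down to {6}, so slot 4 = 6. Remove 6 from slot 6, slot 8.
slot 6's domain is down to {4}, so slot 6 = 4. Eliminate 4 elsewhere: slot 8.
No further eliminations apply; slot 3 can still be any of 2, 5, 7.

2, 5, 7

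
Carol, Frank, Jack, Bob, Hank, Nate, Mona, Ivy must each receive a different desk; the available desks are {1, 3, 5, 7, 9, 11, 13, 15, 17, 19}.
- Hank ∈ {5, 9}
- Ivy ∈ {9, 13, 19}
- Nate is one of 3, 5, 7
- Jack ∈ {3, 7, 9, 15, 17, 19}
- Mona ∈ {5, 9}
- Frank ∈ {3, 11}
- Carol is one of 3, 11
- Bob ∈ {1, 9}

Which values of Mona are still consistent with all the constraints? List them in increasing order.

Carol and Frank between them cover only {3, 11} — a naked pair. Remove those values from Jack, Nate.
Hank and Mona share exactly the 2 values {5, 9}; by pigeonhole those values go to them, so strike 5, 9 from Jack, Bob, Nate, Ivy.
That leaves Bob = 1.
Nate's domain is down to {7}, so Nate = 7. So Jack can't be 7.
No further eliminations apply; Mona can still be any of 5, 9.

5, 9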